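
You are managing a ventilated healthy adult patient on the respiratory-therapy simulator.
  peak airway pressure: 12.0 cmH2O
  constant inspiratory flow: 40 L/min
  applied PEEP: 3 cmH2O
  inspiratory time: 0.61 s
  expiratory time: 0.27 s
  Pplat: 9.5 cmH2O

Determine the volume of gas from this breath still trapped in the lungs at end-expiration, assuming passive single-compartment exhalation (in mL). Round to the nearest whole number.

129

Flow: 40 L/min ÷ 60 = 0.6667 L/s.
Vt = flow × Ti = 0.6667 L/s × 0.61 s × 1000 mL/L = 406.69 mL.
R = (PIP − Pplat)/V̇ = (12.0 − 9.5) / 0.6667 = 2.5/0.6667 = 3.75 cmH2O·s/L.
C = Vt/(Pplat − PEEP) = 406.69 / (9.5 − 3) = 406.69/6.5 = 62.568 mL/cmH2O.
τ = R × C = 3.75 × 0.06257 L/cmH2O = 0.2346 s.
Fraction remaining = e^(−Te/τ) = e^(−0.27/0.2346) = 0.3164.
Trapped volume = 406.69 × 0.3164 = 128.68 mL.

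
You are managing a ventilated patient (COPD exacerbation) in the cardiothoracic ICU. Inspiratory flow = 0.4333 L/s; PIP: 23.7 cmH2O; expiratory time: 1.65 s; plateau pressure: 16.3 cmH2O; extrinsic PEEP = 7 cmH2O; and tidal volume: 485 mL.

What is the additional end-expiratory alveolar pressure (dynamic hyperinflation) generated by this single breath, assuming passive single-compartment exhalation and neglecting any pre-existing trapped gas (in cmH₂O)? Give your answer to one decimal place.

R = (PIP − Pplat)/V̇ = (23.7 − 16.3) / 0.4333 = 7.4/0.4333 = 17.078 cmH2O·s/L.
C = Vt/(Pplat − PEEP) = 485.0 / (16.3 − 7) = 485.0/9.3 = 52.151 mL/cmH2O.
τ = R × C = 17.078 × 0.05215 L/cmH2O = 0.8906 s.
Fraction remaining = e^(−Te/τ) = e^(−1.65/0.8906) = 0.1568; trapped volume = 485.0 × 0.1568 = 76.048 mL.
Additional alveolar pressure from trapping ≈ V_trapped / C = 76.048 / 52.151 = 1.458 cmH2O.

1.5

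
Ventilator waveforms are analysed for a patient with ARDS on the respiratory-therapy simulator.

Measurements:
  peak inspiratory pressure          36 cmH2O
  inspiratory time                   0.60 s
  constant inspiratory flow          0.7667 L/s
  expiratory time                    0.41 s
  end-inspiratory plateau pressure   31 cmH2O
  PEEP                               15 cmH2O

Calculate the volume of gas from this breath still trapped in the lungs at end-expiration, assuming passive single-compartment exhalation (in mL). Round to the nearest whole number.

Vt = flow × Ti = 0.7667 L/s × 0.60 s × 1000 mL/L = 460.02 mL.
R = (PIP − Pplat)/V̇ = (36 − 31) / 0.7667 = 5.0/0.7667 = 6.521 cmH2O·s/L.
C = Vt/(Pplat − PEEP) = 460.02 / (31 − 15) = 460.02/16.0 = 28.751 mL/cmH2O.
τ = R × C = 6.521 × 0.02875 L/cmH2O = 0.1875 s.
Fraction remaining = e^(−Te/τ) = e^(−0.41/0.1875) = 0.1123.
Trapped volume = 460.02 × 0.1123 = 51.66 mL.

52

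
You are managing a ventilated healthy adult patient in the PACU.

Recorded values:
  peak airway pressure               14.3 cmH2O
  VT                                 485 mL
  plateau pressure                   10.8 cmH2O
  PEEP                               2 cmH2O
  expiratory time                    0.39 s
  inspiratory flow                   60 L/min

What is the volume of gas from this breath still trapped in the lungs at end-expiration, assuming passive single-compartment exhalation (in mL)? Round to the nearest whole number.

Flow: 60 L/min ÷ 60 = 1 L/s.
R = (PIP − Pplat)/V̇ = (14.3 − 10.8) / 1 = 3.5/1 = 3.5 cmH2O·s/L.
C = Vt/(Pplat − PEEP) = 485.0 / (10.8 − 2) = 485.0/8.8 = 55.114 mL/cmH2O.
τ = R × C = 3.5 × 0.05511 L/cmH2O = 0.1929 s.
Fraction remaining = e^(−Te/τ) = e^(−0.39/0.1929) = 0.1324.
Trapped volume = 485.0 × 0.1324 = 64.214 mL.

64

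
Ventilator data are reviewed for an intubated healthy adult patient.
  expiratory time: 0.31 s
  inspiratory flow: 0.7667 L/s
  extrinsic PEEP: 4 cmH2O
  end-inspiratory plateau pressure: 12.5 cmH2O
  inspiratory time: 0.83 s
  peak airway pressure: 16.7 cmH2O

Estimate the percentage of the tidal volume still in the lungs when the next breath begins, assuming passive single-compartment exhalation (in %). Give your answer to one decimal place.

Vt = flow × Ti = 0.7667 L/s × 0.83 s × 1000 mL/L = 636.36 mL.
R = (PIP − Pplat)/V̇ = (16.7 − 12.5) / 0.7667 = 4.2/0.7667 = 5.478 cmH2O·s/L.
C = Vt/(Pplat − PEEP) = 636.36 / (12.5 − 4) = 636.36/8.5 = 74.866 mL/cmH2O.
τ = R × C = 5.478 × 0.07487 L/cmH2O = 0.4101 s.
Fraction remaining at end-expiration = e^(−Te/τ) = e^(−0.31/0.4101) = 0.4696 → 46.96%.

47.0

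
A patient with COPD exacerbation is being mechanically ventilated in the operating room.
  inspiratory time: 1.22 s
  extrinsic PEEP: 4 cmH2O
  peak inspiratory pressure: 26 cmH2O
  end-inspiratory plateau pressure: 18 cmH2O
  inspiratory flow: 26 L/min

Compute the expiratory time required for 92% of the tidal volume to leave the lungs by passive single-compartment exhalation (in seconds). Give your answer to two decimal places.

1.76

Flow: 26 L/min ÷ 60 = 0.4333 L/s.
Vt = flow × Ti = 0.4333 L/s × 1.22 s × 1000 mL/L = 528.63 mL.
R = (PIP − Pplat)/V̇ = (26 − 18) / 0.4333 = 8.0/0.4333 = 18.463 cmH2O·s/L.
C = Vt/(Pplat − PEEP) = 528.63 / (18 − 4) = 528.63/14.0 = 37.759 mL/cmH2O.
τ = R × C = 18.463 × 0.03776 L/cmH2O = 0.6972 s.
t = −τ·ln(1 − 0.92) = −0.6972·ln(0.08) = 1.761 s.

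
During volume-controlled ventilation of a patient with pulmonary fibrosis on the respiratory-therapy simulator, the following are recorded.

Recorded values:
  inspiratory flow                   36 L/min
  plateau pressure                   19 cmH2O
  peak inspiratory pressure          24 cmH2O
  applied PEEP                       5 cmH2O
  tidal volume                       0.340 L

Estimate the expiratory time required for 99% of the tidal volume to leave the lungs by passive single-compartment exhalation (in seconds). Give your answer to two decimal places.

0.93

Flow: 36 L/min ÷ 60 = 0.6 L/s.
R = (PIP − Pplat)/V̇ = (24 − 19) / 0.6 = 5.0/0.6 = 8.333 cmH2O·s/L.
C = Vt/(Pplat − PEEP) = 340.0 / (19 − 5) = 340.0/14.0 = 24.286 mL/cmH2O.
τ = R × C = 8.333 × 0.02429 L/cmH2O = 0.2024 s.
t = −τ·ln(1 − 0.99) = −0.2024·ln(0.01) = 0.9321 s.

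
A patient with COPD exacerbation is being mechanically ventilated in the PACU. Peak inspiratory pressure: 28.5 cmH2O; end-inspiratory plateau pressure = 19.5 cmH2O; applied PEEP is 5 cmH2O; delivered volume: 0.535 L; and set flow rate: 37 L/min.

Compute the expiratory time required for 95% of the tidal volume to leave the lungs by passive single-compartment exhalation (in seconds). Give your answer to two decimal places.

Flow: 37 L/min ÷ 60 = 0.6167 L/s.
R = (PIP − Pplat)/V̇ = (28.5 − 19.5) / 0.6167 = 9.0/0.6167 = 14.594 cmH2O·s/L.
C = Vt/(Pplat − PEEP) = 535.0 / (19.5 − 5) = 535.0/14.5 = 36.897 mL/cmH2O.
τ = R × C = 14.594 × 0.0369 L/cmH2O = 0.5385 s.
t = −τ·ln(1 − 0.95) = −0.5385·ln(0.05) = 1.613 s.

1.61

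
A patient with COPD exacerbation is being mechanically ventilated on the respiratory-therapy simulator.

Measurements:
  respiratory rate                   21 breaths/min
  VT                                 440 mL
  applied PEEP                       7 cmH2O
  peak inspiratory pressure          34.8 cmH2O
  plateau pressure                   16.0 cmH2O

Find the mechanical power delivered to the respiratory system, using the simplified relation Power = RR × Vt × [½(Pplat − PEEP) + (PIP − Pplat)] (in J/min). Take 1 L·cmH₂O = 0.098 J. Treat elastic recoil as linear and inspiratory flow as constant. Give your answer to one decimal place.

Per-breath work = Vt × [½(Pplat−PEEP) + (PIP−Pplat)] = 0.440 × [0.5×9.0 + 18.8] = 0.440 × 23.3 = 10.252 L·cmH2O.
Power = 21 × 10.252 = 215.29 L·cmH2O/min.
× 0.098 J/(L·cmH2O) → 21.098 J/min.

21.1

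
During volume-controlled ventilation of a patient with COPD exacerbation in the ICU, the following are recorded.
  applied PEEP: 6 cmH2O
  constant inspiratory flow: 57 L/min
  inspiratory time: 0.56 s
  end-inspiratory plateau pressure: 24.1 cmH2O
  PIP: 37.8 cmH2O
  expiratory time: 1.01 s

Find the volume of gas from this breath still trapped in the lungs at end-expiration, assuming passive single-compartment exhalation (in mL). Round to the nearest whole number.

Flow: 57 L/min ÷ 60 = 0.95 L/s.
Vt = flow × Ti = 0.95 L/s × 0.56 s × 1000 mL/L = 532.0 mL.
R = (PIP − Pplat)/V̇ = (37.8 − 24.1) / 0.95 = 13.7/0.95 = 14.421 cmH2O·s/L.
C = Vt/(Pplat − PEEP) = 532.0 / (24.1 − 6) = 532.0/18.1 = 29.392 mL/cmH2O.
τ = R × C = 14.421 × 0.02939 L/cmH2O = 0.4238 s.
Fraction remaining = e^(−Te/τ) = e^(−1.01/0.4238) = 0.09225.
Trapped volume = 532.0 × 0.09225 = 49.077 mL.

49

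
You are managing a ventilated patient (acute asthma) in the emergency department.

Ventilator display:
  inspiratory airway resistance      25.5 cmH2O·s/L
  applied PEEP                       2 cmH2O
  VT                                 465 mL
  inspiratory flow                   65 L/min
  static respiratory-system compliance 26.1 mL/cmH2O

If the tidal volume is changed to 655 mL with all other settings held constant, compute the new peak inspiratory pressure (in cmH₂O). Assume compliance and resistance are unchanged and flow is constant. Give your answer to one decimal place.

54.7

Flow: 65 L/min ÷ 60 = 1.0833 L/s.
PIP = Vt/C + R·V̇ + PEEP (constant-flow equation of motion).
Only the elastic term changes: ΔPIP = ΔVt / C = (655 − 465) / 26.1 = 7.28 cmH2O.
Original PIP = 465/26.1 + 25.5×1.0833 + 2 = 47.44 cmH2O; new PIP = 47.44 + (7.28) = 54.72 cmH2O.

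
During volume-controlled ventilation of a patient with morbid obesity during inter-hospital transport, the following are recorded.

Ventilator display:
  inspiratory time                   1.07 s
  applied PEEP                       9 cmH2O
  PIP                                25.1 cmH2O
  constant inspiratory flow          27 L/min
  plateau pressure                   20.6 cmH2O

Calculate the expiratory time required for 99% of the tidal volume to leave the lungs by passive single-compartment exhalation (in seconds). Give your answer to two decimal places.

Flow: 27 L/min ÷ 60 = 0.45 L/s.
Vt = flow × Ti = 0.45 L/s × 1.07 s × 1000 mL/L = 481.5 mL.
R = (PIP − Pplat)/V̇ = (25.1 − 20.6) / 0.45 = 4.5/0.45 = 10.0 cmH2O·s/L.
C = Vt/(Pplat − PEEP) = 481.5 / (20.6 − 9) = 481.5/11.6 = 41.509 mL/cmH2O.
τ = R × C = 10.0 × 0.04151 L/cmH2O = 0.4151 s.
t = −τ·ln(1 − 0.99) = −0.4151·ln(0.01) = 1.912 s.

1.91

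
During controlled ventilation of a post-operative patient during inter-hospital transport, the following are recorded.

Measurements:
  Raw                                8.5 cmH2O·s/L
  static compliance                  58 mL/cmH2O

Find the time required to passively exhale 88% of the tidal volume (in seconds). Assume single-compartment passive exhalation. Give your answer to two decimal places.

τ = R × C = 8.5 × 58 mL/cmH2O = 8.5 × 0.058 L/cmH2O = 0.493 s.
Exhaled fraction f = 1 − e^(−t/τ) → t = −τ·ln(1 − f) = −0.493·ln(0.12) = 1.045 s.

1.05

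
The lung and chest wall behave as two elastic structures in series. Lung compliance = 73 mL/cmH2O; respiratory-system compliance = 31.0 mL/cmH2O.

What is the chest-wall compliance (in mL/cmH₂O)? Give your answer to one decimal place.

1/Ccw = 1/Crs − 1/CL.
1/Ccw = 1/31.0 − 1/73 = 0.01856.
Ccw = 53.879 mL/cmH2O.

53.9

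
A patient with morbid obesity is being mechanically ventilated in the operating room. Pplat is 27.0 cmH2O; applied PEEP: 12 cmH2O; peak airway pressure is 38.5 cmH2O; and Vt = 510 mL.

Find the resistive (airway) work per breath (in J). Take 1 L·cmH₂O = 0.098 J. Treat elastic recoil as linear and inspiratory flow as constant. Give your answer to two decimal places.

0.57

With constant inspiratory flow the resistive pressure is constant at PIP − Pplat = 38.5 − 27.0 = 11.5 cmH2O, so resistive work = 11.5 × 0.510 = 5.865 L·cmH2O.
× 0.098 J/(L·cmH2O) → 0.5748 J.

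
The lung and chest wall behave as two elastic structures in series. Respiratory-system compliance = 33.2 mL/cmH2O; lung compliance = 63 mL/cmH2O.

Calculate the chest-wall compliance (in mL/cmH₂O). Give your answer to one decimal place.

70.2

1/Ccw = 1/Crs − 1/CL.
1/Ccw = 1/33.2 − 1/63 = 0.01425.
Ccw = 70.175 mL/cmH2O.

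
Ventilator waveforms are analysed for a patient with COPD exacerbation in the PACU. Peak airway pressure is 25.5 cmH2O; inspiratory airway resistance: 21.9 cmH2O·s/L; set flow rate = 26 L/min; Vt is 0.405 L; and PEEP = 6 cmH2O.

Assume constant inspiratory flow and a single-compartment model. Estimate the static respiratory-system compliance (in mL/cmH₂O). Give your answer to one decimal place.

Flow: 26 L/min ÷ 60 = 0.4333 L/s.
Equation of motion (constant flow): PIP = Vt/C + R·V̇ + PEEP.
Vt/C = PIP − R·V̇ − PEEP = 25.5 − 21.9×0.4333 − 6 = 25.5 − 9.489 − 6 = 10.011 cmH2O.
C = Vt / 10.011 = 405 / 10.011 = 40.455 mL/cmH2O.

40.5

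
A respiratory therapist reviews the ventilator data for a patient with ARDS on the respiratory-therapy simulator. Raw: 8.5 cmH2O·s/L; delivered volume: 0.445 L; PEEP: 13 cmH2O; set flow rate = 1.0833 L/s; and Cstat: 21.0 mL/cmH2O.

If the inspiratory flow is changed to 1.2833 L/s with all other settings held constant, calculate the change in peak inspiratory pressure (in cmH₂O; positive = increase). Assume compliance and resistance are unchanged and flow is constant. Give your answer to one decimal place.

PIP = Vt/C + R·V̇ + PEEP (constant-flow equation of motion).
Only the resistive term changes: ΔPIP = R × ΔV̇ = 8.5 × (1.2833 − 1.0833) = 8.5 × 0.2 = 1.7 cmH2O.

1.7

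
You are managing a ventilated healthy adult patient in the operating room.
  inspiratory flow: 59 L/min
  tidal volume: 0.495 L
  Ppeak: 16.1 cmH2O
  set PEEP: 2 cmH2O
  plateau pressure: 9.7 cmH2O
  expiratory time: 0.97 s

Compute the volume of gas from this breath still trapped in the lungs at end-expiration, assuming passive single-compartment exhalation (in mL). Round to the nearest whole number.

49

Flow: 59 L/min ÷ 60 = 0.9833 L/s.
R = (PIP − Pplat)/V̇ = (16.1 − 9.7) / 0.9833 = 6.4/0.9833 = 6.509 cmH2O·s/L.
C = Vt/(Pplat − PEEP) = 495.0 / (9.7 − 2) = 495.0/7.7 = 64.286 mL/cmH2O.
τ = R × C = 6.509 × 0.06429 L/cmH2O = 0.4185 s.
Fraction remaining = e^(−Te/τ) = e^(−0.97/0.4185) = 0.09849.
Trapped volume = 495.0 × 0.09849 = 48.753 mL.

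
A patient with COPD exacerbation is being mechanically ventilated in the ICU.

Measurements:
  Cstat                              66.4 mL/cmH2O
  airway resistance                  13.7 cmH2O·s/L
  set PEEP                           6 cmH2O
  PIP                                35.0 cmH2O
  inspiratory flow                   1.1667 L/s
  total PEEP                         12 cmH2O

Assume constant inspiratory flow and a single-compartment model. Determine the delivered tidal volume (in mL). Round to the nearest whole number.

466

Total PEEP = 12 cmH2O (set 6 + intrinsic 6); this is the baseline alveolar pressure.
Equation of motion (constant flow): PIP = Vt/C + R·V̇ + PEEP.
Vt/C = PIP − R·V̇ − PEEP = 35.0 − 15.984 − 12 = 7.016 cmH2O.
Vt = C × 7.016 = 66.4 × 7.016 = 465.86 mL.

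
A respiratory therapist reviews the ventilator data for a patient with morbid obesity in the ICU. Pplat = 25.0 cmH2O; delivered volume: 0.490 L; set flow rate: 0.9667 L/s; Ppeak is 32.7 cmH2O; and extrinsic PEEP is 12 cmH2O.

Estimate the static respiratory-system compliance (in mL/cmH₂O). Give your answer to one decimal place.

Cstat = Vt / (Pplat − PEEP) = 490 / (25.0 − 12) = 490 / 13.0 = 37.692 mL/cmH2O.

37.7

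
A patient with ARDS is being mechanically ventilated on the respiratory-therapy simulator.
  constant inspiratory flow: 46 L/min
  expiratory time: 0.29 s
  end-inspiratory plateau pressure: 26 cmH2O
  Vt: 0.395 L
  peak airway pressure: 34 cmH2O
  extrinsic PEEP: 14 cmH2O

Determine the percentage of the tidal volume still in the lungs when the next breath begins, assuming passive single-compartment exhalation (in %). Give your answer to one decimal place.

Flow: 46 L/min ÷ 60 = 0.7667 L/s.
R = (PIP − Pplat)/V̇ = (34 − 26) / 0.7667 = 8.0/0.7667 = 10.434 cmH2O·s/L.
C = Vt/(Pplat − PEEP) = 395.0 / (26 − 14) = 395.0/12.0 = 32.917 mL/cmH2O.
τ = R × C = 10.434 × 0.03292 L/cmH2O = 0.3435 s.
Fraction remaining at end-expiration = e^(−Te/τ) = e^(−0.29/0.3435) = 0.4299 → 42.99%.

43.0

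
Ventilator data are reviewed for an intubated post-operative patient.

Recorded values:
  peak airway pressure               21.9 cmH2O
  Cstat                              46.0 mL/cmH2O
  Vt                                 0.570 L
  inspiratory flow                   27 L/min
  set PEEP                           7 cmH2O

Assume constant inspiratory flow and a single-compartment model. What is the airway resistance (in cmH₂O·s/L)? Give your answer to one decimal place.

Flow: 27 L/min ÷ 60 = 0.45 L/s.
Equation of motion (constant flow): PIP = Vt/C + R·V̇ + PEEP.
R·V̇ = PIP − Vt/C − PEEP = 21.9 − 570/46.0 − 7 = 21.9 − 12.391 − 7 = 2.509 cmH2O.
R = 2.509 / 0.45 = 5.576 cmH2O·s/L.

5.6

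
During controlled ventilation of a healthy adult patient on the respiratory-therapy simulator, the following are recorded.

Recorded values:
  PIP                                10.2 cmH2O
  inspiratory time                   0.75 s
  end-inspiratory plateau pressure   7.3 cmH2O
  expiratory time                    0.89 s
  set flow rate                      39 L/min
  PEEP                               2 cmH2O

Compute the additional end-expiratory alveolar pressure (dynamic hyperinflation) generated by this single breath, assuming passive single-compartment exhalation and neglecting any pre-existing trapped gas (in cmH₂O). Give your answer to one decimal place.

0.6

Flow: 39 L/min ÷ 60 = 0.65 L/s.
Vt = flow × Ti = 0.65 L/s × 0.75 s × 1000 mL/L = 487.5 mL.
R = (PIP − Pplat)/V̇ = (10.2 − 7.3) / 0.65 = 2.9/0.65 = 4.462 cmH2O·s/L.
C = Vt/(Pplat − PEEP) = 487.5 / (7.3 − 2) = 487.5/5.3 = 91.981 mL/cmH2O.
τ = R × C = 4.462 × 0.09198 L/cmH2O = 0.4104 s.
Fraction remaining = e^(−Te/τ) = e^(−0.89/0.4104) = 0.1143; trapped volume = 487.5 × 0.1143 = 55.721 mL.
Additional alveolar pressure from trapping ≈ V_trapped / C = 55.721 / 91.981 = 0.6058 cmH2O.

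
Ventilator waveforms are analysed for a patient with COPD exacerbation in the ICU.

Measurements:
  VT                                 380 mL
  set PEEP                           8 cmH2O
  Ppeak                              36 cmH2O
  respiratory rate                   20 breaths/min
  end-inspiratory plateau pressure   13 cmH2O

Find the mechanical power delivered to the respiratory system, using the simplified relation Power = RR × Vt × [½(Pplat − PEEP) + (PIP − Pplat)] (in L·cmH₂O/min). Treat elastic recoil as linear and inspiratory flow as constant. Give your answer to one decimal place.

Per-breath work = Vt × [½(Pplat−PEEP) + (PIP−Pplat)] = 0.380 × [0.5×5.0 + 23.0] = 0.380 × 25.5 = 9.69 L·cmH2O.
Power = 20 × 9.69 = 193.8 L·cmH2O/min.

193.8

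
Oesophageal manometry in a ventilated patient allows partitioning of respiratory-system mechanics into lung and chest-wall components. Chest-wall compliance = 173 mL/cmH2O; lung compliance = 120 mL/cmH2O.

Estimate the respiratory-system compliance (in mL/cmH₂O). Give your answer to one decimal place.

70.9

Lung and chest wall are elastances in series: 1/Crs = 1/CL + 1/Ccw.
1/Crs = 1/120 + 1/173 = 0.01411.
Crs = 70.872 mL/cmH2O.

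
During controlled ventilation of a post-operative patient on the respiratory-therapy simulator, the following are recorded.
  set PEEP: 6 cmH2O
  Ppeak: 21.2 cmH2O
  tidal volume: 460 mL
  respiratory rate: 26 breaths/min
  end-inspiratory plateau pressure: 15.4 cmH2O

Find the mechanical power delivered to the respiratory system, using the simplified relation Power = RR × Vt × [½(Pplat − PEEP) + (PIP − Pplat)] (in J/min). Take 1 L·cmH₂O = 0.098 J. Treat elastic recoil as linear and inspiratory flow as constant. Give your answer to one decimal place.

Per-breath work = Vt × [½(Pplat−PEEP) + (PIP−Pplat)] = 0.460 × [0.5×9.4 + 5.8] = 0.460 × 10.5 = 4.83 L·cmH2O.
Power = 26 × 4.83 = 125.58 L·cmH2O/min.
× 0.098 J/(L·cmH2O) → 12.307 J/min.

12.3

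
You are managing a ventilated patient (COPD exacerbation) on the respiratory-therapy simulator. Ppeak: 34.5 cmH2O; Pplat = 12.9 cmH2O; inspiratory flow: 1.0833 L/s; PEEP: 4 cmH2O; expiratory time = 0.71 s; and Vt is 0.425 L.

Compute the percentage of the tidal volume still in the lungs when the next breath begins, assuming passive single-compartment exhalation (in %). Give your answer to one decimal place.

47.4

R = (PIP − Pplat)/V̇ = (34.5 − 12.9) / 1.0833 = 21.6/1.0833 = 19.939 cmH2O·s/L.
C = Vt/(Pplat − PEEP) = 425.0 / (12.9 − 4) = 425.0/8.9 = 47.753 mL/cmH2O.
τ = R × C = 19.939 × 0.04775 L/cmH2O = 0.9521 s.
Fraction remaining at end-expiration = e^(−Te/τ) = e^(−0.71/0.9521) = 0.4744 → 47.44%.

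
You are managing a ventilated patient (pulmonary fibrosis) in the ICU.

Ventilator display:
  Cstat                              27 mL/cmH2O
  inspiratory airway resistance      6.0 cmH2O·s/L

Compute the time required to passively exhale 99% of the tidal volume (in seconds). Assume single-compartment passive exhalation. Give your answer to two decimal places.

τ = R × C = 6.0 × 27 mL/cmH2O = 6.0 × 0.027 L/cmH2O = 0.162 s.
Exhaled fraction f = 1 − e^(−t/τ) → t = −τ·ln(1 − f) = −0.162·ln(0.01) = 0.746 s.

0.75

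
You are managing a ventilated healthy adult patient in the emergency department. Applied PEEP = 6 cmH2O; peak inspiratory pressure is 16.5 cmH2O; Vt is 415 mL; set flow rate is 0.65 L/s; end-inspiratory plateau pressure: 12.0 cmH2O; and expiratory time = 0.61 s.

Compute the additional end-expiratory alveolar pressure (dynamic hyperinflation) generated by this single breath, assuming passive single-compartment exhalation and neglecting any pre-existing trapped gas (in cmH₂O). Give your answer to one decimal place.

R = (PIP − Pplat)/V̇ = (16.5 − 12.0) / 0.65 = 4.5/0.65 = 6.923 cmH2O·s/L.
C = Vt/(Pplat − PEEP) = 415.0 / (12.0 − 6) = 415.0/6.0 = 69.167 mL/cmH2O.
τ = R × C = 6.923 × 0.06917 L/cmH2O = 0.4789 s.
Fraction remaining = e^(−Te/τ) = e^(−0.61/0.4789) = 0.2798; trapped volume = 415.0 × 0.2798 = 116.12 mL.
Additional alveolar pressure from trapping ≈ V_trapped / C = 116.12 / 69.167 = 1.679 cmH2O.

1.7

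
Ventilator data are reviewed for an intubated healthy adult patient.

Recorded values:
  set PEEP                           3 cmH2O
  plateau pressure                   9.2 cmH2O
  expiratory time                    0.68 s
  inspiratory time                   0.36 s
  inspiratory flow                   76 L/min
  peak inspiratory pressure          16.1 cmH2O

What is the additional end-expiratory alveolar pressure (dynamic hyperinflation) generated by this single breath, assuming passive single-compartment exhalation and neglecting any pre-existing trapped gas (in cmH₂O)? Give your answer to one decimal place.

Flow: 76 L/min ÷ 60 = 1.2667 L/s.
Vt = flow × Ti = 1.2667 L/s × 0.36 s × 1000 mL/L = 456.01 mL.
R = (PIP − Pplat)/V̇ = (16.1 − 9.2) / 1.2667 = 6.9/1.2667 = 5.447 cmH2O·s/L.
C = Vt/(Pplat − PEEP) = 456.01 / (9.2 − 3) = 456.01/6.2 = 73.55 mL/cmH2O.
τ = R × C = 5.447 × 0.07355 L/cmH2O = 0.4006 s.
Fraction remaining = e^(−Te/τ) = e^(−0.68/0.4006) = 0.1831; trapped volume = 456.01 × 0.1831 = 83.495 mL.
Additional alveolar pressure from trapping ≈ V_trapped / C = 83.495 / 73.55 = 1.135 cmH2O.

1.1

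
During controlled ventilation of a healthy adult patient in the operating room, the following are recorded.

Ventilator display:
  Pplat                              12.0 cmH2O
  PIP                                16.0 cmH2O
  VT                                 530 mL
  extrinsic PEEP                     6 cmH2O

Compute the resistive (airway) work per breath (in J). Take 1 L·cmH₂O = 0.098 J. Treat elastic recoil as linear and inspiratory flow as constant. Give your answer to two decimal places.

With constant inspiratory flow the resistive pressure is constant at PIP − Pplat = 16.0 − 12.0 = 4.0 cmH2O, so resistive work = 4.0 × 0.530 = 2.12 L·cmH2O.
× 0.098 J/(L·cmH2O) → 0.2078 J.

0.21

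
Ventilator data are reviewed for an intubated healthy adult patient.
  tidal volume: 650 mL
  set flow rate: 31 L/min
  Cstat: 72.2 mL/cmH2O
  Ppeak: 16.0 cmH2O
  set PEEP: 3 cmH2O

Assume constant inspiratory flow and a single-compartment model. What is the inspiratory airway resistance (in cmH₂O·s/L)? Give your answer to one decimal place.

Flow: 31 L/min ÷ 60 = 0.5167 L/s.
Equation of motion (constant flow): PIP = Vt/C + R·V̇ + PEEP.
R·V̇ = PIP − Vt/C − PEEP = 16.0 − 650/72.2 − 3 = 16.0 − 9.003 − 3 = 3.997 cmH2O.
R = 3.997 / 0.5167 = 7.736 cmH2O·s/L.

7.7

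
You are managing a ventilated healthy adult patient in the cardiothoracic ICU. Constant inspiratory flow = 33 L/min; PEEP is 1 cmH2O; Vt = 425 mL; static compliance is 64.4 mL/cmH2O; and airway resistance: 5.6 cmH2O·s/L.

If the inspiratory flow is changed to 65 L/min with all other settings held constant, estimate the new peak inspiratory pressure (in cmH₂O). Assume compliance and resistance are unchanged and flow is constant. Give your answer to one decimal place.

13.7

Flow: 33 L/min ÷ 60 = 0.55 L/s.
New flow: 65 L/min ÷ 60 = 1.0833 L/s.
PIP = Vt/C + R·V̇ + PEEP (constant-flow equation of motion).
Only the resistive term changes: ΔPIP = R × ΔV̇ = 5.6 × (1.0833 − 0.55) = 5.6 × 0.5333 = 2.986 cmH2O.
Original PIP = 425/64.4 + 5.6×0.55 + 1 = 10.679 cmH2O; new PIP = 10.679 + (2.986) = 13.665 cmH2O.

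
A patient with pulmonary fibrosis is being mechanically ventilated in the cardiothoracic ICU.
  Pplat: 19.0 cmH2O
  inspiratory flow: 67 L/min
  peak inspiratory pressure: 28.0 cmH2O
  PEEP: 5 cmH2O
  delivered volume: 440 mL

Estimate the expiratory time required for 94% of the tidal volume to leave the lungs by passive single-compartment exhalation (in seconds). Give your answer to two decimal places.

0.71

Flow: 67 L/min ÷ 60 = 1.1167 L/s.
R = (PIP − Pplat)/V̇ = (28.0 − 19.0) / 1.1167 = 9.0/1.1167 = 8.059 cmH2O·s/L.
C = Vt/(Pplat − PEEP) = 440.0 / (19.0 − 5) = 440.0/14.0 = 31.429 mL/cmH2O.
τ = R × C = 8.059 × 0.03143 L/cmH2O = 0.2533 s.
t = −τ·ln(1 − 0.94) = −0.2533·ln(0.06) = 0.7126 s.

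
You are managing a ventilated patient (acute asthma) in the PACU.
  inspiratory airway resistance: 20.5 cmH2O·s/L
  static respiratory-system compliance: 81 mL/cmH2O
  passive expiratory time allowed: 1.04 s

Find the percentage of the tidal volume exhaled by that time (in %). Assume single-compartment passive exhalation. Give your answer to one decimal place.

τ = R × C = 20.5 × 81 mL/cmH2O = 20.5 × 0.081 L/cmH2O = 1.661 s.
Passive exhalation: V(t)/V₀ = e^(−t/τ) = e^(−1.04/1.661) = 0.5347.
Fraction exhaled = 1 − 0.5347 = 0.4653 → 46.53%.

46.5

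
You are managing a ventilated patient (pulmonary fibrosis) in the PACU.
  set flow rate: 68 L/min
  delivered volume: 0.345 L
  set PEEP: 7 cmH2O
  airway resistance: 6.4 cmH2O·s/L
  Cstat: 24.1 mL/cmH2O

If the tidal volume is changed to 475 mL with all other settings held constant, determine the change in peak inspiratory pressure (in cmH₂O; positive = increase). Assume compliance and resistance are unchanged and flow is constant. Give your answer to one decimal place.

5.4

PIP = Vt/C + R·V̇ + PEEP (constant-flow equation of motion).
Only the elastic term changes: ΔPIP = ΔVt / C = (475 − 345) / 24.1 = 5.394 cmH2O.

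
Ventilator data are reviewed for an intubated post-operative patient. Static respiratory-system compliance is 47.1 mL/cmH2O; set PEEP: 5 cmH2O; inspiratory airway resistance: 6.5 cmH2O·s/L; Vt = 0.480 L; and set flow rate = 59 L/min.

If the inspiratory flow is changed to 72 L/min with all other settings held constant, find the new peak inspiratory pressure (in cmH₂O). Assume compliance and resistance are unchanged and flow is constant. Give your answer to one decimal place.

Flow: 59 L/min ÷ 60 = 0.9833 L/s.
New flow: 72 L/min ÷ 60 = 1.2 L/s.
PIP = Vt/C + R·V̇ + PEEP (constant-flow equation of motion).
Only the resistive term changes: ΔPIP = R × ΔV̇ = 6.5 × (1.2 − 0.9833) = 6.5 × 0.2167 = 1.409 cmH2O.
Original PIP = 480/47.1 + 6.5×0.9833 + 5 = 21.583 cmH2O; new PIP = 21.583 + (1.409) = 22.992 cmH2O.

23.0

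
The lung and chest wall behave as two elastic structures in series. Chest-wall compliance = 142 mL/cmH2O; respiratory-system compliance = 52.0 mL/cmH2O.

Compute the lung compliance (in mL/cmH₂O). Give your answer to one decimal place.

1/CL = 1/Crs − 1/Ccw.
1/CL = 1/52.0 − 1/142 = 0.01219.
CL = 82.034 mL/cmH2O.

82.0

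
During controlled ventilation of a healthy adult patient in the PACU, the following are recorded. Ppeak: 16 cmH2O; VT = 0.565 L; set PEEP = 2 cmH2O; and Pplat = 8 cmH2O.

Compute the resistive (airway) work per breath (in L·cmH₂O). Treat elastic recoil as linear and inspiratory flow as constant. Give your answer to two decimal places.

4.52

With constant inspiratory flow the resistive pressure is constant at PIP − Pplat = 16 − 8 = 8.0 cmH2O, so resistive work = 8.0 × 0.565 = 4.52 L·cmH2O.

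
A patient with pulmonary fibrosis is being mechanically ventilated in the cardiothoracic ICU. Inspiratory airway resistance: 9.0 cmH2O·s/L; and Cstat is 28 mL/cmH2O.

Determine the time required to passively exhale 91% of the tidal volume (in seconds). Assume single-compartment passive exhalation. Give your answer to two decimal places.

τ = R × C = 9.0 × 28 mL/cmH2O = 9.0 × 0.028 L/cmH2O = 0.252 s.
Exhaled fraction f = 1 − e^(−t/τ) → t = −τ·ln(1 − f) = −0.252·ln(0.09) = 0.6068 s.

0.61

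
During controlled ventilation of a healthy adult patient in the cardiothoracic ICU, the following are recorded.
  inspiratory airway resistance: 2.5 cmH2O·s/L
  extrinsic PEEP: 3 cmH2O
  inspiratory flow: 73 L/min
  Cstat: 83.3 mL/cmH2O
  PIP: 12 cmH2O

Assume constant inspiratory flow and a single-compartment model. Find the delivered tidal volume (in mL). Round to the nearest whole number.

Flow: 73 L/min ÷ 60 = 1.2167 L/s.
Equation of motion (constant flow): PIP = Vt/C + R·V̇ + PEEP.
Vt/C = PIP − R·V̇ − PEEP = 12 − 3.042 − 3 = 5.958 cmH2O.
Vt = C × 5.958 = 83.3 × 5.958 = 496.3 mL.

496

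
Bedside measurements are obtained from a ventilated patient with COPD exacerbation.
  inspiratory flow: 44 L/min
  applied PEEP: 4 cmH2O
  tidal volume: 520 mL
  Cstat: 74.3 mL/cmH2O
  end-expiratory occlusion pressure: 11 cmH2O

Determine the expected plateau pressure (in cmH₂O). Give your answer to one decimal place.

End-expiratory occlusion gives total PEEP = 11 cmH2O (intrinsic PEEP = 11 − 4 = 7). Use total PEEP for the elastic gradient.
Pplat = PEEPtotal + Vt / Cstat = 11 + 520 / 74.3 = 11 + 6.999 = 17.999 cmH2O.

18.0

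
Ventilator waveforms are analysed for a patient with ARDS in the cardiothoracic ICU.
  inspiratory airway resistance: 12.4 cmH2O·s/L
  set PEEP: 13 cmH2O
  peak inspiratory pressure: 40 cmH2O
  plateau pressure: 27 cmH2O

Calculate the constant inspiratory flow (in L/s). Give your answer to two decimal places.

1.05

flow = (PIP − Pplat) / Raw = 13.0 / 12.4 = 1.048 L/s.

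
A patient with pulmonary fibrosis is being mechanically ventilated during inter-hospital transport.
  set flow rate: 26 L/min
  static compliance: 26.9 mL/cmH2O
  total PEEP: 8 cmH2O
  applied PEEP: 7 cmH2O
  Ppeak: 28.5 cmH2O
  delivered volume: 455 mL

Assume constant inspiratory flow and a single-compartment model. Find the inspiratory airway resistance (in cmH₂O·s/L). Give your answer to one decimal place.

Flow: 26 L/min ÷ 60 = 0.4333 L/s.
Total PEEP = 8 cmH2O (set 7 + intrinsic 1); this is the baseline alveolar pressure.
Equation of motion (constant flow): PIP = Vt/C + R·V̇ + PEEP.
R·V̇ = PIP − Vt/C − PEEP = 28.5 − 455/26.9 − 8 = 28.5 − 16.914 − 8 = 3.586 cmH2O.
R = 3.586 / 0.4333 = 8.276 cmH2O·s/L.

8.3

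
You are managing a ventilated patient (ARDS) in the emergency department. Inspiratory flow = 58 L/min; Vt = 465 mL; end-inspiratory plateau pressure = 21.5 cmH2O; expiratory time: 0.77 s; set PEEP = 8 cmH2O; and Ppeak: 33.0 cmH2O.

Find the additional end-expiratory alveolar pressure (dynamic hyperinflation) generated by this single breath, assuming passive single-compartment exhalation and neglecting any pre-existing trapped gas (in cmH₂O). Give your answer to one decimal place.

2.1

Flow: 58 L/min ÷ 60 = 0.9667 L/s.
R = (PIP − Pplat)/V̇ = (33.0 − 21.5) / 0.9667 = 11.5/0.9667 = 11.896 cmH2O·s/L.
C = Vt/(Pplat − PEEP) = 465.0 / (21.5 − 8) = 465.0/13.5 = 34.444 mL/cmH2O.
τ = R × C = 11.896 × 0.03444 L/cmH2O = 0.4097 s.
Fraction remaining = e^(−Te/τ) = e^(−0.77/0.4097) = 0.1527; trapped volume = 465.0 × 0.1527 = 71.006 mL.
Additional alveolar pressure from trapping ≈ V_trapped / C = 71.006 / 34.444 = 2.061 cmH2O.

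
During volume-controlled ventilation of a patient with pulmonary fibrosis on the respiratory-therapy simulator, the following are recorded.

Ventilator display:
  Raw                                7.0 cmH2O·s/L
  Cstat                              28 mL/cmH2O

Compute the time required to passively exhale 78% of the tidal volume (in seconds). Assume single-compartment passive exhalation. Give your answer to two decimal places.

τ = R × C = 7.0 × 28 mL/cmH2O = 7.0 × 0.028 L/cmH2O = 0.196 s.
Exhaled fraction f = 1 − e^(−t/τ) → t = −τ·ln(1 − f) = −0.196·ln(0.22) = 0.2968 s.

0.30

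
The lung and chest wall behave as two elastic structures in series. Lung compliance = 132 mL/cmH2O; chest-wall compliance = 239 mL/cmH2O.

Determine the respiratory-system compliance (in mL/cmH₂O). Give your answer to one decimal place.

Lung and chest wall are elastances in series: 1/Crs = 1/CL + 1/Ccw.
1/Crs = 1/132 + 1/239 = 0.01176.
Crs = 85.034 mL/cmH2O.

85.0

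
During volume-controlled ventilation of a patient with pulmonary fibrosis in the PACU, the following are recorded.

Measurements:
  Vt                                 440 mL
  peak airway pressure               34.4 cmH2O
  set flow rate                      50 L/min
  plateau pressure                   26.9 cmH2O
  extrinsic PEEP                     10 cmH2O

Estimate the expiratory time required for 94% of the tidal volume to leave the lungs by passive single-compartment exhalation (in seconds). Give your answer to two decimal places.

0.66

Flow: 50 L/min ÷ 60 = 0.8333 L/s.
R = (PIP − Pplat)/V̇ = (34.4 − 26.9) / 0.8333 = 7.5/0.8333 = 9.0 cmH2O·s/L.
C = Vt/(Pplat − PEEP) = 440.0 / (26.9 − 10) = 440.0/16.9 = 26.036 mL/cmH2O.
τ = R × C = 9.0 × 0.02604 L/cmH2O = 0.2344 s.
t = −τ·ln(1 − 0.94) = −0.2344·ln(0.06) = 0.6595 s.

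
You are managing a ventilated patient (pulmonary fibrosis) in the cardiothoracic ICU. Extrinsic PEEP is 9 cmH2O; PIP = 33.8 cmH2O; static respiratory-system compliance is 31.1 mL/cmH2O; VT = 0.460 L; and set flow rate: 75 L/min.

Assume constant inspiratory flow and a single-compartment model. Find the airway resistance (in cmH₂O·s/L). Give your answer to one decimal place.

8.0

Flow: 75 L/min ÷ 60 = 1.25 L/s.
Equation of motion (constant flow): PIP = Vt/C + R·V̇ + PEEP.
R·V̇ = PIP − Vt/C − PEEP = 33.8 − 460/31.1 − 9 = 33.8 − 14.791 − 9 = 10.009 cmH2O.
R = 10.009 / 1.25 = 8.007 cmH2O·s/L.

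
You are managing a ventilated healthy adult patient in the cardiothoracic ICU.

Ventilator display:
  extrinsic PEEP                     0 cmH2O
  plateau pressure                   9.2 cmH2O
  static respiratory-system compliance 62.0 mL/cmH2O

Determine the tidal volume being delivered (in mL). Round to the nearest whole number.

570

Vt = Cstat × (Pplat − PEEP) = 62.0 × (9.2 − 0) = 62.0 × 9.2 = 570.4 mL.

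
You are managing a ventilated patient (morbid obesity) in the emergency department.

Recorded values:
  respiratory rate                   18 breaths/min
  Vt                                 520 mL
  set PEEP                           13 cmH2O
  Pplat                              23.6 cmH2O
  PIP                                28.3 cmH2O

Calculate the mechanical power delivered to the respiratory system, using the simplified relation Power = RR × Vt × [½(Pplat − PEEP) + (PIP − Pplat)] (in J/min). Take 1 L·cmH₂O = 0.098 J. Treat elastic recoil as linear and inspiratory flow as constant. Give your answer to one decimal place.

Per-breath work = Vt × [½(Pplat−PEEP) + (PIP−Pplat)] = 0.520 × [0.5×10.6 + 4.7] = 0.520 × 10.0 = 5.2 L·cmH2O.
Power = 18 × 5.2 = 93.6 L·cmH2O/min.
× 0.098 J/(L·cmH2O) → 9.173 J/min.

9.2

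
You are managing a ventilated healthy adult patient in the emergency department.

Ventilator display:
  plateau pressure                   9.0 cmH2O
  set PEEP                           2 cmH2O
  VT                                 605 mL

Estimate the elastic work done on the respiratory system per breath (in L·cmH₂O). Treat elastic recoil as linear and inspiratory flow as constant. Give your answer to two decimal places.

2.12

Elastic work ≈ ½ × (Pplat − PEEP) × Vt = 0.5 × (9.0 − 2) × 0.605 L = 0.5 × 7.0 × 0.605 = 2.118 L·cmH2O.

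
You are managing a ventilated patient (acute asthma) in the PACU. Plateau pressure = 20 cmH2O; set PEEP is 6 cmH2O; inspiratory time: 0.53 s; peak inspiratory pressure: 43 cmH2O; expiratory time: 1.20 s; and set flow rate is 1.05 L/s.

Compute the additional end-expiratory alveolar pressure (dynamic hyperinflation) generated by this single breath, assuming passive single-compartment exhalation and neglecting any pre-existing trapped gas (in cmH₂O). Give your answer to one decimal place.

Vt = flow × Ti = 1.05 L/s × 0.53 s × 1000 mL/L = 556.5 mL.
R = (PIP − Pplat)/V̇ = (43 − 20) / 1.05 = 23.0/1.05 = 21.905 cmH2O·s/L.
C = Vt/(Pplat − PEEP) = 556.5 / (20 − 6) = 556.5/14.0 = 39.75 mL/cmH2O.
τ = R × C = 21.905 × 0.03975 L/cmH2O = 0.8707 s.
Fraction remaining = e^(−Te/τ) = e^(−1.20/0.8707) = 0.252; trapped volume = 556.5 × 0.252 = 140.24 mL.
Additional alveolar pressure from trapping ≈ V_trapped / C = 140.24 / 39.75 = 3.528 cmH2O.

3.5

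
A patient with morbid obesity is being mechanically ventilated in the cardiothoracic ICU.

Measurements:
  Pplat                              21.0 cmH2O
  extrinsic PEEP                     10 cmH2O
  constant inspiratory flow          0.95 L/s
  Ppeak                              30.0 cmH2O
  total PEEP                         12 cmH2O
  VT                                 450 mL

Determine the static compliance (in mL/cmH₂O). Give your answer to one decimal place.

50.0

End-expiratory occlusion gives total PEEP = 12 cmH2O (intrinsic PEEP = 12 − 10 = 2). Use total PEEP for the elastic gradient.
Cstat = Vt / (Pplat − PEEPtotal) = 450 / (21.0 − 12) = 450 / 9.0 = 50.0 mL/cmH2O.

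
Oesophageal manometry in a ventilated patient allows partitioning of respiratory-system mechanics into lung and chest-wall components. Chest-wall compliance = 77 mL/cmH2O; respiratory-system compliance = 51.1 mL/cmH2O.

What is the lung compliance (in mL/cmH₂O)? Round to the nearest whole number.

152

1/CL = 1/Crs − 1/Ccw.
1/CL = 1/51.1 − 1/77 = 0.006582.
CL = 151.93 mL/cmH2O.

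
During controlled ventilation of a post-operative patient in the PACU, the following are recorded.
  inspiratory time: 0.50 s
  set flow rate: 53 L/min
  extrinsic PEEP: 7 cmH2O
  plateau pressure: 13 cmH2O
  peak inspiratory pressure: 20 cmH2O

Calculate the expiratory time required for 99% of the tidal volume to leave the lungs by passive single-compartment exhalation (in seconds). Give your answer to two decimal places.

Flow: 53 L/min ÷ 60 = 0.8833 L/s.
Vt = flow × Ti = 0.8833 L/s × 0.50 s × 1000 mL/L = 441.65 mL.
R = (PIP − Pplat)/V̇ = (20 − 13) / 0.8833 = 7.0/0.8833 = 7.925 cmH2O·s/L.
C = Vt/(Pplat − PEEP) = 441.65 / (13 − 7) = 441.65/6.0 = 73.608 mL/cmH2O.
τ = R × C = 7.925 × 0.07361 L/cmH2O = 0.5834 s.
t = −τ·ln(1 − 0.99) = −0.5834·ln(0.01) = 2.687 s.

2.69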